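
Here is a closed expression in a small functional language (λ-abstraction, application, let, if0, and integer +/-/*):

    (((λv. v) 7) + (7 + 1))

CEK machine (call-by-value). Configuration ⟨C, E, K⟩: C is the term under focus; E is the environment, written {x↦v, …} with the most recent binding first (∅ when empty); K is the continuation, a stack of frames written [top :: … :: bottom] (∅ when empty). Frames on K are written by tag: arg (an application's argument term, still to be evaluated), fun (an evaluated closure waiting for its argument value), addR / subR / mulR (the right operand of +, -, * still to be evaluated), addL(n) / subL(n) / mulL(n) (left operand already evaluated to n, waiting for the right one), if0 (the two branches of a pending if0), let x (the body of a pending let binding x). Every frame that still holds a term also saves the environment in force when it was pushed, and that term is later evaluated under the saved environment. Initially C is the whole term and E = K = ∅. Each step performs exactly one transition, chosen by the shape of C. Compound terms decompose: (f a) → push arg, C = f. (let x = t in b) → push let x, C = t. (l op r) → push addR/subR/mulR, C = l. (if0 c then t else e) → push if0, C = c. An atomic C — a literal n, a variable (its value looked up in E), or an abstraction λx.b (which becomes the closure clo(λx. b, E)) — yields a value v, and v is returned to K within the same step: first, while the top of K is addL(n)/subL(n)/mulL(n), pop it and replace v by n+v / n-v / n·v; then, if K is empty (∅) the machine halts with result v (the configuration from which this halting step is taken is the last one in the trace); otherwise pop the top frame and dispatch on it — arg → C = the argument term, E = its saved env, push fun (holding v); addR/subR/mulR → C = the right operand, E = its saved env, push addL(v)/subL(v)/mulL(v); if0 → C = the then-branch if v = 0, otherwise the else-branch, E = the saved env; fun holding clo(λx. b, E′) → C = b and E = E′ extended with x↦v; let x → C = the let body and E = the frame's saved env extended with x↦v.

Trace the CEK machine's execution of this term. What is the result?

Answer: 15

Execution trace:
[0] ⟨C=(((λv. v) 7) + (7 + 1)); E=∅; K=∅⟩
[1] ⟨C=((λv. v) 7); E=∅; K=[addR]⟩
[2] ⟨C=(λv. v); E=∅; K=[arg :: addR]⟩
[3] ⟨C=7; E=∅; K=[fun :: addR]⟩
[4] ⟨C=v; E={v↦7}; K=[addR]⟩
[5] ⟨C=(7 + 1); E=∅; K=[addL(7)]⟩
[6] ⟨C=7; E=∅; K=[addR :: addL(7)]⟩
[7] ⟨C=1; E=∅; K=[addL(7) :: addL(7)]⟩
→ final value 15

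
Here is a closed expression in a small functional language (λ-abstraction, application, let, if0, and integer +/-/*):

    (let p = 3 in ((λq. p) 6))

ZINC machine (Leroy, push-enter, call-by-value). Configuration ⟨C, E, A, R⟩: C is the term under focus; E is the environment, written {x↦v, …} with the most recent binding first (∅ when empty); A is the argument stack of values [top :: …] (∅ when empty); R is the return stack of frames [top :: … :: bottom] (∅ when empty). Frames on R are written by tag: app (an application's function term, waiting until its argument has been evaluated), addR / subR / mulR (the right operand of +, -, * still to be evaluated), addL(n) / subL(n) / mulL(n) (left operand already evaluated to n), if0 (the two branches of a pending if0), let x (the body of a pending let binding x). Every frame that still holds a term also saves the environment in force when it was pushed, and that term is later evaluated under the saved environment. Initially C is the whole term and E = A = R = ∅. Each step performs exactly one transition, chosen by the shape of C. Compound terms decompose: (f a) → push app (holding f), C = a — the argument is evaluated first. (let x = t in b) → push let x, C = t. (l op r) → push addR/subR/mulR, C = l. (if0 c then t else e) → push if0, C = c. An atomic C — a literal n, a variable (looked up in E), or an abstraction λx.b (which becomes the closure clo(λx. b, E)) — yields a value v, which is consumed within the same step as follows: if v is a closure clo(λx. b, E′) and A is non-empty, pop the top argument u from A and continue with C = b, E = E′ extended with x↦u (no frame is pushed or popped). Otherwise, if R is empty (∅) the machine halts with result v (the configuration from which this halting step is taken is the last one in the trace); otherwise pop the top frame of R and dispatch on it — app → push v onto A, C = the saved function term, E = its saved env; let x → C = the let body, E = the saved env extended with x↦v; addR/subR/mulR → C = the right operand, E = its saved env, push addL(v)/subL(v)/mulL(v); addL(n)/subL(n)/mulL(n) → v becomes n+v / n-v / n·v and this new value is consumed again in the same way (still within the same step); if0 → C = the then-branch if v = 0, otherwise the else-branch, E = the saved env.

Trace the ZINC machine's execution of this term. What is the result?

Answer: 3

Machine steps:
0. ⟨C=(let p = 3 in ((λq. p) 6)); E=∅; A=∅; R=∅⟩
1. ⟨C=3; E=∅; A=∅; R=[let p]⟩
2. ⟨C=((λq. p) 6); E={p↦3}; A=∅; R=∅⟩
3. ⟨C=6; E={p↦3}; A=∅; R=[app]⟩
4. ⟨C=(λq. p); E={p↦3}; A=[6]; R=∅⟩
5. ⟨C=p; E={q↦6, p↦3}; A=∅; R=∅⟩
→ final value 3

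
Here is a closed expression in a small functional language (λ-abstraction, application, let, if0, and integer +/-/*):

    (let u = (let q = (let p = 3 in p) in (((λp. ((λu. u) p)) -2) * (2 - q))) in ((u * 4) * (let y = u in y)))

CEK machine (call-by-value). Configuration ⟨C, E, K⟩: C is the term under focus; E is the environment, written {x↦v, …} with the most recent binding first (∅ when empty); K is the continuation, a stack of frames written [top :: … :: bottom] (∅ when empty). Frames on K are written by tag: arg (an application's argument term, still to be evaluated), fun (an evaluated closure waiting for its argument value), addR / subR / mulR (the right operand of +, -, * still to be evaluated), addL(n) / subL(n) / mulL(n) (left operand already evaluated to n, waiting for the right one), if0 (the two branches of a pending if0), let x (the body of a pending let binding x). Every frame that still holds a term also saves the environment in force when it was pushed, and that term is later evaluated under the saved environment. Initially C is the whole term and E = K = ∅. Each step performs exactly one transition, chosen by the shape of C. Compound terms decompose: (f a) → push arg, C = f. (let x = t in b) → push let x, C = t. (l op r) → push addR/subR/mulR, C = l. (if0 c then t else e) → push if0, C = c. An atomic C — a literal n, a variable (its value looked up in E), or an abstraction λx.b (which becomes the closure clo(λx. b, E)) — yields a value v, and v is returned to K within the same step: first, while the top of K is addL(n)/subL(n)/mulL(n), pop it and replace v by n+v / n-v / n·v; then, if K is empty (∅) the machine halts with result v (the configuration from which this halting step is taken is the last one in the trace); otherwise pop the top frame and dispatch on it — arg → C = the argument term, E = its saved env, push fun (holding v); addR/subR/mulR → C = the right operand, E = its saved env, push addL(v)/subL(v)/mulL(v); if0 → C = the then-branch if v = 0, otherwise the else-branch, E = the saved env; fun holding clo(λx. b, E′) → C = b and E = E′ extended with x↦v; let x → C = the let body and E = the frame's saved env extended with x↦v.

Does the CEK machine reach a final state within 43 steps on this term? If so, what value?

Answer: 16

Machine steps:
step 0: ⟨C=(let u = (let q = (let p = 3 in p) in (((λp. ((λu. u) p)) -2) * (2 - q))) in ((u * 4) * (let y = u in y))); E=∅; K=∅⟩
step 1: ⟨C=(let q = (let p = 3 in p) in (((λp. ((λu. u) p)) -2) * (2 - q))); E=∅; K=[let u]⟩
step 2: ⟨C=(let p = 3 in p); E=∅; K=[let q :: let u]⟩
step 3: ⟨C=3; E=∅; K=[let p :: let q :: let u]⟩
step 4: ⟨C=p; E={p↦3}; K=[let q :: let u]⟩
step 5: ⟨C=(((λp. ((λu. u) p)) -2) * (2 - q)); E={q↦3}; K=[let u]⟩
step 6: ⟨C=((λp. ((λu. u) p)) -2); E={q↦3}; K=[mulR :: let u]⟩
step 7: ⟨C=(λp. ((λu. u) p)); E={q↦3}; K=[arg :: mulR :: let u]⟩
step 8: ⟨C=-2; E={q↦3}; K=[fun :: mulR :: let u]⟩
step 9: ⟨C=((λu. u) p); E={p↦-2, q↦3}; K=[mulR :: let u]⟩
step 10: ⟨C=(λu. u); E={p↦-2, q↦3}; K=[arg :: mulR :: let u]⟩
step 11: ⟨C=p; E={p↦-2, q↦3}; K=[fun :: mulR :: let u]⟩
step 12: ⟨C=u; E={u↦-2, p↦-2, q↦3}; K=[mulR :: let u]⟩
step 13: ⟨C=(2 - q); E={q↦3}; K=[mulL(-2) :: let u]⟩
step 14: ⟨C=2; E={q↦3}; K=[subR :: mulL(-2) :: let u]⟩
step 15: ⟨C=q; E={q↦3}; K=[subL(2) :: mulL(-2) :: let u]⟩
step 16: ⟨C=((u * 4) * (let y = u in y)); E={u↦2}; K=∅⟩
step 17: ⟨C=(u * 4); E={u↦2}; K=[mulR]⟩
step 18: ⟨C=u; E={u↦2}; K=[mulR :: mulR]⟩
step 19: ⟨C=4; E={u↦2}; K=[mulL(2) :: mulR]⟩
step 20: ⟨C=(let y = u in y); E={u↦2}; K=[mulL(8)]⟩
step 21: ⟨C=u; E={u↦2}; K=[let y :: mulL(8)]⟩
step 22: ⟨C=y; E={y↦2, u↦2}; K=[mulL(8)]⟩
→ final value 16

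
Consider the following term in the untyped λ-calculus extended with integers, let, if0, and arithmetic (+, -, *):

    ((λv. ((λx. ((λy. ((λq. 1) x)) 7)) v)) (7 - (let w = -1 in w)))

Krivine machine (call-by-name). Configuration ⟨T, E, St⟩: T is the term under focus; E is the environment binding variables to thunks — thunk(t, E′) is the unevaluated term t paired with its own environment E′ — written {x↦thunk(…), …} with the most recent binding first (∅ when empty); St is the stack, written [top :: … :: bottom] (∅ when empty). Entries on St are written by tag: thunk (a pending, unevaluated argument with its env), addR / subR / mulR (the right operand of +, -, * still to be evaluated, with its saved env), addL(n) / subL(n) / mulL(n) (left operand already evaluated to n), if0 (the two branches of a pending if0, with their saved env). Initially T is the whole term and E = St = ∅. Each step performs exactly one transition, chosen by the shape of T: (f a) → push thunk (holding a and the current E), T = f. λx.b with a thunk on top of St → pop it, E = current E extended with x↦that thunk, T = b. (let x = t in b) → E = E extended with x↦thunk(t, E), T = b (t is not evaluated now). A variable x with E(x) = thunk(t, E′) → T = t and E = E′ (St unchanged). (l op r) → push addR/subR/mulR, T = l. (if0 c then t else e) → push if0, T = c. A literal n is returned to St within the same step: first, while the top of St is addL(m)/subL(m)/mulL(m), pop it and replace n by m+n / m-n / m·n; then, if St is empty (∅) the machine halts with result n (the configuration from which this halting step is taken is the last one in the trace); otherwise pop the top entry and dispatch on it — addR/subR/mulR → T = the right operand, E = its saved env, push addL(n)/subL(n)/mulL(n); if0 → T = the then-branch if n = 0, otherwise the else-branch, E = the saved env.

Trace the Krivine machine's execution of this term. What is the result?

Answer: 1

Execution trace:
[0] [T=((λv. ((λx. ((λy. ((λq. 1) x)) 7)) v)) (7 - (let w = -1 in w))) | E=∅ | St=∅]
[1] [T=(λv. ((λx. ((λy. ((λq. 1) x)) 7)) v)) | E=∅ | St=[thunk]]
[2] [T=((λx. ((λy. ((λq. 1) x)) 7)) v) | E={v↦thunk((7 - (let w = -1 in w)), ∅)} | St=∅]
[3] [T=(λx. ((λy. ((λq. 1) x)) 7)) | E={v↦thunk((7 - (let w = -1 in w)), ∅)} | St=[thunk]]
[4] [T=((λy. ((λq. 1) x)) 7) | E={x↦thunk(v, {v↦thunk((7 - (let w = -1 in w)), ∅)}), v↦thunk((7 - (let w = -1 in w)), ∅)} | St=∅]
[5] [T=(λy. ((λq. 1) x)) | E={x↦thunk(v, {v↦thunk((7 - (let w = -1 in w)), ∅)}), v↦thunk((7 - (let w = -1 in w)), ∅)} | St=[thunk]]
[6] [T=((λq. 1) x) | E={y↦thunk(7, {x↦thunk(v, {v↦thunk((7 - (let w = -1 in w)), ∅)}), v↦thunk((7 - (let w = -1 in w)), ∅)}), x↦thunk(v, {v↦thunk((7 - (let w = -1 in w)), ∅)}), v↦thunk((7 - (let w = -1 in w)), ∅)} | St=∅]
[7] [T=(λq. 1) | E={y↦thunk(7, {x↦thunk(v, {v↦thunk((7 - (let w = -1 in w)), ∅)}), v↦thunk((7 - (let w = -1 in w)), ∅)}), x↦thunk(v, {v↦thunk((7 - (let w = -1 in w)), ∅)}), v↦thunk((7 - (let w = -1 in w)), ∅)} | St=[thunk]]
[8] [T=1 | E={q↦thunk(x, {y↦thunk(7, {x↦thunk(v, {v↦thunk((7 - (let w = -1 in w)), ∅)}), v↦thunk((7 - (let w = -1 in w)), ∅)}), x↦thunk(v, {v↦thunk((7 - (let w = -1 in w)), ∅)}), v↦thunk((7 - (let w = -1 in w)), ∅)}), y↦thunk(7, {x↦thunk(v, {v↦thunk((7 - (let w = -1 in w)), ∅)}), v↦thunk((7 - (let w = -1 in w)), ∅)}), x↦thunk(v, {v↦thunk((7 - (let w = -1 in w)), ∅)}), v↦thunk((7 - (let w = -1 in w)), ∅)} | St=∅]
→ final value 1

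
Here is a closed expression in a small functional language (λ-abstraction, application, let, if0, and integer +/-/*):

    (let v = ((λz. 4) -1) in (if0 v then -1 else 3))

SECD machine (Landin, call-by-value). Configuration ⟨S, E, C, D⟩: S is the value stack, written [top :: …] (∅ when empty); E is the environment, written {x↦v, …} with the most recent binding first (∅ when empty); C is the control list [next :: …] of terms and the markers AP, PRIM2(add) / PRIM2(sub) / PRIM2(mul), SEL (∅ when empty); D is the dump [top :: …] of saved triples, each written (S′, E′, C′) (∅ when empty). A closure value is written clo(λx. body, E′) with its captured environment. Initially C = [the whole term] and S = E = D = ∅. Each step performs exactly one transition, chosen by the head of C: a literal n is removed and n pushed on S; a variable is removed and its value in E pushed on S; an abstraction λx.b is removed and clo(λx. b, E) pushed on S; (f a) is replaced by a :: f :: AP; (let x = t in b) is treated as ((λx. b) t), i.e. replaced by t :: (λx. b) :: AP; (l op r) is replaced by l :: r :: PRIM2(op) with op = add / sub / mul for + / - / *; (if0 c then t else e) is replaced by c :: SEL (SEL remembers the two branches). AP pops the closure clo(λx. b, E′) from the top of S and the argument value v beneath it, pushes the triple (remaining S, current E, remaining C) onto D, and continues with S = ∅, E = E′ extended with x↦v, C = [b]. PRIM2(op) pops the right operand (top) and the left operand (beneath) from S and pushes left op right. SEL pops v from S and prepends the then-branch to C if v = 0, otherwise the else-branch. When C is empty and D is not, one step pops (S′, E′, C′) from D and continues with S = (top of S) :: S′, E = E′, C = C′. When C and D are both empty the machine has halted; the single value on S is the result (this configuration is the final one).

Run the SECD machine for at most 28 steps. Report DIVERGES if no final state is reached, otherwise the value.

Answer: 3

Execution trace:
0. <S=∅, E=∅, C=[(let v = ((λz. 4) -1) in (if0 v then -1 else 3))], D=∅>
1. <S=∅, E=∅, C=[((λz. 4) -1) :: (λv. (if0 v then -1 else 3)) :: AP], D=∅>
2. <S=∅, E=∅, C=[-1 :: (λz. 4) :: AP :: (λv. (if0 v then -1 else 3)) :: AP], D=∅>
3. <S=[-1], E=∅, C=[(λz. 4) :: AP :: (λv. (if0 v then -1 else 3)) :: AP], D=∅>
4. <S=[clo(λz. 4, ∅) :: -1], E=∅, C=[AP :: (λv. (if0 v then -1 else 3)) :: AP], D=∅>
5. <S=∅, E={z↦-1}, C=[4], D=[(∅, ∅, [(λv. (if0 v then -1 else 3)) :: AP])]>
6. <S=[4], E={z↦-1}, C=∅, D=[(∅, ∅, [(λv. (if0 v then -1 else 3)) :: AP])]>
7. <S=[4], E=∅, C=[(λv. (if0 v then -1 else 3)) :: AP], D=∅>
8. <S=[clo(λv. (if0 v then -1 else 3), ∅) :: 4], E=∅, C=[AP], D=∅>
9. <S=∅, E={v↦4}, C=[(if0 v then -1 else 3)], D=[(∅, ∅, ∅)]>
10. <S=∅, E={v↦4}, C=[v :: SEL], D=[(∅, ∅, ∅)]>
11. <S=[4], E={v↦4}, C=[SEL], D=[(∅, ∅, ∅)]>
12. <S=∅, E={v↦4}, C=[3], D=[(∅, ∅, ∅)]>
13. <S=[3], E={v↦4}, C=∅, D=[(∅, ∅, ∅)]>
14. <S=[3], E=∅, C=∅, D=∅>
→ final value 3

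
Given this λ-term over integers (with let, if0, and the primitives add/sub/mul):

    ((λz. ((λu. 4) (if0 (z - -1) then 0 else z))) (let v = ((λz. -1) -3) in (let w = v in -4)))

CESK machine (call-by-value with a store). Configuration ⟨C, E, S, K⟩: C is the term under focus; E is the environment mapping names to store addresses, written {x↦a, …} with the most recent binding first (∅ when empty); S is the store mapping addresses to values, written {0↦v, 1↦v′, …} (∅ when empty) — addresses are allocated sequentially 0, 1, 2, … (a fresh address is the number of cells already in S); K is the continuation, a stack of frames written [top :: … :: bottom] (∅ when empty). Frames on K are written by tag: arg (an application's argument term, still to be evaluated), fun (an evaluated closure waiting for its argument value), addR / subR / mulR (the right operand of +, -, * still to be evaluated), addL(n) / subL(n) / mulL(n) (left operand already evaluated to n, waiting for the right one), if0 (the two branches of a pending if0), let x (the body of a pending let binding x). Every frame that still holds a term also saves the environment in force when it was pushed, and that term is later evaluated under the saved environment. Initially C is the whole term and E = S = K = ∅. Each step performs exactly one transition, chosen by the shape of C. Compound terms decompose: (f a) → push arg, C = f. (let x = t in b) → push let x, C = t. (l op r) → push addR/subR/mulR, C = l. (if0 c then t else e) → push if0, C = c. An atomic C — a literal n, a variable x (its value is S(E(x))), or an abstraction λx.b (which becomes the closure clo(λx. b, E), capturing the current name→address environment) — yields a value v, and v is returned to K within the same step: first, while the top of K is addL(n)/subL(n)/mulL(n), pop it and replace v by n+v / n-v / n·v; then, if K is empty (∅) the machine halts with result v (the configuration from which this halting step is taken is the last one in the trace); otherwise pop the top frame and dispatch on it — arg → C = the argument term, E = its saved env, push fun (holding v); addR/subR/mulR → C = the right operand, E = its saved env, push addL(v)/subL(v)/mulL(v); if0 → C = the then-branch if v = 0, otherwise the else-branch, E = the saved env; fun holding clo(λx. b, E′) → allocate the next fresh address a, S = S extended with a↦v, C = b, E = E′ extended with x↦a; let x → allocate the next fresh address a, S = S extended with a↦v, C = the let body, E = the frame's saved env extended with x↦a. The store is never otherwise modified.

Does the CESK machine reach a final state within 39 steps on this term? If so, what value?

t=0: <C=((λz. ((λu. 4) (if0 (z - -1) then 0 else z))) (let v = ((λz. -1) -3) in (let w = v in -4))), E=∅, S=∅, K=∅>
t=1: <C=(λz. ((λu. 4) (if0 (z - -1) then 0 else z))), E=∅, S=∅, K=[arg]>
t=2: <C=(let v = ((λz. -1) -3) in (let w = v in -4)), E=∅, S=∅, K=[fun]>
t=3: <C=((λz. -1) -3), E=∅, S=∅, K=[let v :: fun]>
t=4: <C=(λz. -1), E=∅, S=∅, K=[arg :: let v :: fun]>
t=5: <C=-3, E=∅, S=∅, K=[fun :: let v :: fun]>
t=6: <C=-1, E={z↦0}, S={0↦-3}, K=[let v :: fun]>
t=7: <C=(let w = v in -4), E={v↦1}, S={0↦-3, 1↦-1}, K=[fun]>
t=8: <C=v, E={v↦1}, S={0↦-3, 1↦-1}, K=[let w :: fun]>
t=9: <C=-4, E={w↦2, v↦1}, S={0↦-3, 1↦-1, 2↦-1}, K=[fun]>
t=10: <C=((λu. 4) (if0 (z - -1) then 0 else z)), E={z↦3}, S={0↦-3, 1↦-1, 2↦-1, 3↦-4}, K=∅>
t=11: <C=(λu. 4), E={z↦3}, S={0↦-3, 1↦-1, 2↦-1, 3↦-4}, K=[arg]>
t=12: <C=(if0 (z - -1) then 0 else z), E={z↦3}, S={0↦-3, 1↦-1, 2↦-1, 3↦-4}, K=[fun]>
t=13: <C=(z - -1), E={z↦3}, S={0↦-3, 1↦-1, 2↦-1, 3↦-4}, K=[if0 :: fun]>
t=14: <C=z, E={z↦3}, S={0↦-3, 1↦-1, 2↦-1, 3↦-4}, K=[subR :: if0 :: fun]>
t=15: <C=-1, E={z↦3}, S={0↦-3, 1↦-1, 2↦-1, 3↦-4}, K=[subL(-4) :: if0 :: fun]>
t=16: <C=z, E={z↦3}, S={0↦-3, 1↦-1, 2↦-1, 3↦-4}, K=[fun]>
t=17: <C=4, E={u↦4, z↦3}, S={0↦-3, 1↦-1, 2↦-1, 3↦-4, 4↦-4}, K=∅>
→ final value 4

Answer: 4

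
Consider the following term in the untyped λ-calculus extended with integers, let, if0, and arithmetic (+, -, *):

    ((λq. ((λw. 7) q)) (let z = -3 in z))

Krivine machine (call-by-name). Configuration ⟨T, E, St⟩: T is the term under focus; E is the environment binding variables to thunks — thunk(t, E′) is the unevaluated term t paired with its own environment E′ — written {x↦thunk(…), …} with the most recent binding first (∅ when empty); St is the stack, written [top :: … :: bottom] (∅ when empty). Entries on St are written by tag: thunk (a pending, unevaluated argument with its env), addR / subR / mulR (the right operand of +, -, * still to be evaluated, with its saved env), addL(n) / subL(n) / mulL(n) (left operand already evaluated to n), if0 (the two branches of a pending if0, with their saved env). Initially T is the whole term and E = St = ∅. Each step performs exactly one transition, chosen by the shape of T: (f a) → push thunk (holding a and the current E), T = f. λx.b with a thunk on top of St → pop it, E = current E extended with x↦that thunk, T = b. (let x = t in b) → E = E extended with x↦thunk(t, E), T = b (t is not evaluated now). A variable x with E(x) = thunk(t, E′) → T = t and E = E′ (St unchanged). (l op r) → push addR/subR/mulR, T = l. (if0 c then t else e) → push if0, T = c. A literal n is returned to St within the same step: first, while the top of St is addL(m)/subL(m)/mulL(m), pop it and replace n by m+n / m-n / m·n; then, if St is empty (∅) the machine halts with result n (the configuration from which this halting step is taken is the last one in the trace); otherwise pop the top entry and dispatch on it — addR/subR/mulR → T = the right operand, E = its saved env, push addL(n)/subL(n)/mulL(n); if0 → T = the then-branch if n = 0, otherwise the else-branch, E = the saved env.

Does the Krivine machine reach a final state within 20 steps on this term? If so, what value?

step 0: <T=((λq. ((λw. 7) q)) (let z = -3 in z)), E=∅, St=∅>
step 1: <T=(λq. ((λw. 7) q)), E=∅, St=[thunk]>
step 2: <T=((λw. 7) q), E={q↦thunk((let z = -3 in z), ∅)}, St=∅>
step 3: <T=(λw. 7), E={q↦thunk((let z = -3 in z), ∅)}, St=[thunk]>
step 4: <T=7, E={w↦thunk(q, {q↦thunk((let z = -3 in z), ∅)}), q↦thunk((let z = -3 in z), ∅)}, St=∅>
→ final value 7

Answer: 7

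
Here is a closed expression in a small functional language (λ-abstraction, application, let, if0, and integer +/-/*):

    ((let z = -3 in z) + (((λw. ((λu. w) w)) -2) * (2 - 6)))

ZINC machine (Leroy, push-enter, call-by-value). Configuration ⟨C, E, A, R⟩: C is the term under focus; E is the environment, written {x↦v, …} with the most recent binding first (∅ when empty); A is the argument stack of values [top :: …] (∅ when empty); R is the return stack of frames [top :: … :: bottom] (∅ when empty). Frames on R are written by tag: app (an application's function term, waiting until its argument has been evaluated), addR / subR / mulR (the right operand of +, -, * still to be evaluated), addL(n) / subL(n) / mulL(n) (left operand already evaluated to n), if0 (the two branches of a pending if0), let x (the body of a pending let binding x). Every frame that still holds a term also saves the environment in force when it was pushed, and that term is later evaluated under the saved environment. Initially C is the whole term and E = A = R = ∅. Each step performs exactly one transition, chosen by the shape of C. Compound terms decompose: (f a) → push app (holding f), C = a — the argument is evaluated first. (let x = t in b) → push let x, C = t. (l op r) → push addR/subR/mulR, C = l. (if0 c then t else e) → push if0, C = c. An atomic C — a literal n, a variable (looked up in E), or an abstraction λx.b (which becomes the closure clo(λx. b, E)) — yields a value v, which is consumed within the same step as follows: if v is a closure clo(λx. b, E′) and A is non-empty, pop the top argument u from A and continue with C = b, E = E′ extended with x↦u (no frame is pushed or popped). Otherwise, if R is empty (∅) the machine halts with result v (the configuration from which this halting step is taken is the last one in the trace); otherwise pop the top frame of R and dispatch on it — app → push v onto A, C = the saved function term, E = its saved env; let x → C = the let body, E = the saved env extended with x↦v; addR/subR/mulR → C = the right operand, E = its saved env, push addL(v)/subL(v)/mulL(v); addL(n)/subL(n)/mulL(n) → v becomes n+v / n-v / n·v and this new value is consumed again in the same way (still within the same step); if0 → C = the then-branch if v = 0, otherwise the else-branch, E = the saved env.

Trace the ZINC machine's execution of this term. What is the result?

[0] [C=((let z = -3 in z) + (((λw. ((λu. w) w)) -2) * (2 - 6))) | E=∅ | A=∅ | R=∅]
[1] [C=(let z = -3 in z) | E=∅ | A=∅ | R=[addR]]
[2] [C=-3 | E=∅ | A=∅ | R=[let z :: addR]]
[3] [C=z | E={z↦-3} | A=∅ | R=[addR]]
[4] [C=(((λw. ((λu. w) w)) -2) * (2 - 6)) | E=∅ | A=∅ | R=[addL(-3)]]
[5] [C=((λw. ((λu. w) w)) -2) | E=∅ | A=∅ | R=[mulR :: addL(-3)]]
[6] [C=-2 | E=∅ | A=∅ | R=[app :: mulR :: addL(-3)]]
[7] [C=(λw. ((λu. w) w)) | E=∅ | A=[-2] | R=[mulR :: addL(-3)]]
[8] [C=((λu. w) w) | E={w↦-2} | A=∅ | R=[mulR :: addL(-3)]]
[9] [C=w | E={w↦-2} | A=∅ | R=[app :: mulR :: addL(-3)]]
[10] [C=(λu. w) | E={w↦-2} | A=[-2] | R=[mulR :: addL(-3)]]
[11] [C=w | E={u↦-2, w↦-2} | A=∅ | R=[mulR :: addL(-3)]]
[12] [C=(2 - 6) | E=∅ | A=∅ | R=[mulL(-2) :: addL(-3)]]
[13] [C=2 | E=∅ | A=∅ | R=[subR :: mulL(-2) :: addL(-3)]]
[14] [C=6 | E=∅ | A=∅ | R=[subL(2) :: mulL(-2) :: addL(-3)]]
→ final value 5

Answer: 5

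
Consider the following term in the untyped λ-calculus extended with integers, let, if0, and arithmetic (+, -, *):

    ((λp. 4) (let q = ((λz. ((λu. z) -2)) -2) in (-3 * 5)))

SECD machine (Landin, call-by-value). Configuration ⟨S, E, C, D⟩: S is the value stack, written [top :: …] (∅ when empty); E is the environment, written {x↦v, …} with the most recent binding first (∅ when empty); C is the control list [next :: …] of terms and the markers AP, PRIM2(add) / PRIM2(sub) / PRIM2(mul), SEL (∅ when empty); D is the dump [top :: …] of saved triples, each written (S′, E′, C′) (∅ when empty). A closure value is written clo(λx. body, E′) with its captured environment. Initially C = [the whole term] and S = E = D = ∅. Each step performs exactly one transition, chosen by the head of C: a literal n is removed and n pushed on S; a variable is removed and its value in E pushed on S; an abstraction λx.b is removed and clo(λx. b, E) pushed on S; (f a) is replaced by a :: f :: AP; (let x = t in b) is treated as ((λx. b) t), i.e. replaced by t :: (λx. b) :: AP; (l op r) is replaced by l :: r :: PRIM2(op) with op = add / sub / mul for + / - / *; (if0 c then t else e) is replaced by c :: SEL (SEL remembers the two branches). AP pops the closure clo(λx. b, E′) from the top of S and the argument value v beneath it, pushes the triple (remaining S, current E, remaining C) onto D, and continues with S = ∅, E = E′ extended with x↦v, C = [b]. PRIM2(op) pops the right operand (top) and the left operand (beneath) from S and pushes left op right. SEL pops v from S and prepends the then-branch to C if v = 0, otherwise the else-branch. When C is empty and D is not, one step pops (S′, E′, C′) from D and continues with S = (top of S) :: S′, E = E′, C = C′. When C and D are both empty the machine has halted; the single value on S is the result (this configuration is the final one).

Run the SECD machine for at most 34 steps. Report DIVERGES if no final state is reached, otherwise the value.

step 0: ⟨S=∅; E=∅; C=[((λp. 4) (let q = ((λz. ((λu. z) -2)) -2) in (-3 * 5)))]; D=∅⟩
step 1: ⟨S=∅; E=∅; C=[(let q = ((λz. ((λu. z) -2)) -2) in (-3 * 5)) :: (λp. 4) :: AP]; D=∅⟩
step 2: ⟨S=∅; E=∅; C=[((λz. ((λu. z) -2)) -2) :: (λq. (-3 * 5)) :: AP :: (λp. 4) :: AP]; D=∅⟩
step 3: ⟨S=∅; E=∅; C=[-2 :: (λz. ((λu. z) -2)) :: AP :: (λq. (-3 * 5)) :: AP :: (λp. 4) :: AP]; D=∅⟩
step 4: ⟨S=[-2]; E=∅; C=[(λz. ((λu. z) -2)) :: AP :: (λq. (-3 * 5)) :: AP :: (λp. 4) :: AP]; D=∅⟩
step 5: ⟨S=[clo(λz. ((λu. z) -2), ∅) :: -2]; E=∅; C=[AP :: (λq. (-3 * 5)) :: AP :: (λp. 4) :: AP]; D=∅⟩
step 6: ⟨S=∅; E={z↦-2}; C=[((λu. z) -2)]; D=[(∅, ∅, [(λq. (-3 * 5)) :: AP :: (λp. 4) :: AP])]⟩
step 7: ⟨S=∅; E={z↦-2}; C=[-2 :: (λu. z) :: AP]; D=[(∅, ∅, [(λq. (-3 * 5)) :: AP :: (λp. 4) :: AP])]⟩
step 8: ⟨S=[-2]; E={z↦-2}; C=[(λu. z) :: AP]; D=[(∅, ∅, [(λq. (-3 * 5)) :: AP :: (λp. 4) :: AP])]⟩
step 9: ⟨S=[clo(λu. z, {z↦-2}) :: -2]; E={z↦-2}; C=[AP]; D=[(∅, ∅, [(λq. (-3 * 5)) :: AP :: (λp. 4) :: AP])]⟩
step 10: ⟨S=∅; E={u↦-2, z↦-2}; C=[z]; D=[(∅, {z↦-2}, ∅) :: (∅, ∅, [(λq. (-3 * 5)) :: AP :: (λp. 4) :: AP])]⟩
step 11: ⟨S=[-2]; E={u↦-2, z↦-2}; C=∅; D=[(∅, {z↦-2}, ∅) :: (∅, ∅, [(λq. (-3 * 5)) :: AP :: (λp. 4) :: AP])]⟩
step 12: ⟨S=[-2]; E={z↦-2}; C=∅; D=[(∅, ∅, [(λq. (-3 * 5)) :: AP :: (λp. 4) :: AP])]⟩
step 13: ⟨S=[-2]; E=∅; C=[(λq. (-3 * 5)) :: AP :: (λp. 4) :: AP]; D=∅⟩
step 14: ⟨S=[clo(λq. (-3 * 5), ∅) :: -2]; E=∅; C=[AP :: (λp. 4) :: AP]; D=∅⟩
step 15: ⟨S=∅; E={q↦-2}; C=[(-3 * 5)]; D=[(∅, ∅, [(λp. 4) :: AP])]⟩
step 16: ⟨S=∅; E={q↦-2}; C=[-3 :: 5 :: PRIM2(mul)]; D=[(∅, ∅, [(λp. 4) :: AP])]⟩
step 17: ⟨S=[-3]; E={q↦-2}; C=[5 :: PRIM2(mul)]; D=[(∅, ∅, [(λp. 4) :: AP])]⟩
step 18: ⟨S=[5 :: -3]; E={q↦-2}; C=[PRIM2(mul)]; D=[(∅, ∅, [(λp. 4) :: AP])]⟩
step 19: ⟨S=[-15]; E={q↦-2}; C=∅; D=[(∅, ∅, [(λp. 4) :: AP])]⟩
step 20: ⟨S=[-15]; E=∅; C=[(λp. 4) :: AP]; D=∅⟩
step 21: ⟨S=[clo(λp. 4, ∅) :: -15]; E=∅; C=[AP]; D=∅⟩
step 22: ⟨S=∅; E={p↦-15}; C=[4]; D=[(∅, ∅, ∅)]⟩
step 23: ⟨S=[4]; E={p↦-15}; C=∅; D=[(∅, ∅, ∅)]⟩
step 24: ⟨S=[4]; E=∅; C=∅; D=∅⟩
→ final value 4

Answer: 4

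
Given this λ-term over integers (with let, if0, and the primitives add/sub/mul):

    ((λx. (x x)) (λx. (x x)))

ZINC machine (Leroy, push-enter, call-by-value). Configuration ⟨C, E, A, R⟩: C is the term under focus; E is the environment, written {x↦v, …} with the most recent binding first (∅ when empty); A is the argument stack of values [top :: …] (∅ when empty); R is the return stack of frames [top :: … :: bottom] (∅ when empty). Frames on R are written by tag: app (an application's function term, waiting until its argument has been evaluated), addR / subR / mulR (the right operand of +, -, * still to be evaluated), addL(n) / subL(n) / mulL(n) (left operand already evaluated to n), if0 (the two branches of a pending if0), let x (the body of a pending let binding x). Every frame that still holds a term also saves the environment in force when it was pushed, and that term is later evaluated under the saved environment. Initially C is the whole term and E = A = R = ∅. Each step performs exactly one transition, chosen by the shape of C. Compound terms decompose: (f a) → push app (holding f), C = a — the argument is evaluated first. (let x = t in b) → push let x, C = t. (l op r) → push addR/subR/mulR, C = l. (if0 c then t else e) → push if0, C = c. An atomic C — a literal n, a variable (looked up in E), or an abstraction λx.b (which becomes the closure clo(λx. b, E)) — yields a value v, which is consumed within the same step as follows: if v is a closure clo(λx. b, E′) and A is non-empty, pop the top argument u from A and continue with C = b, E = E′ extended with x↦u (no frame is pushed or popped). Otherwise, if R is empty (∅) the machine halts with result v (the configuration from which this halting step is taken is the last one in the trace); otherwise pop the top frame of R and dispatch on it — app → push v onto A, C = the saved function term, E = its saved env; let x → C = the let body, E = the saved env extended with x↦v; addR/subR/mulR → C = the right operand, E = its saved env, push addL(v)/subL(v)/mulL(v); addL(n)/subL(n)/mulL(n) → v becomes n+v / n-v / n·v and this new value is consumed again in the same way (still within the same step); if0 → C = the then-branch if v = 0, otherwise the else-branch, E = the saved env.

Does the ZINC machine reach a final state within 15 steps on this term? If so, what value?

0. [C=((λx. (x x)) (λx. (x x))) | E=∅ | A=∅ | R=∅]
1. [C=(λx. (x x)) | E=∅ | A=∅ | R=[app]]
2. [C=(λx. (x x)) | E=∅ | A=[clo(λx. (x x), ∅)] | R=∅]
3. [C=(x x) | E={x↦clo(λx. (x x), ∅)} | A=∅ | R=∅]
4. [C=x | E={x↦clo(λx. (x x), ∅)} | A=∅ | R=[app]]
5. [C=x | E={x↦clo(λx. (x x), ∅)} | A=[clo(λx. (x x), ∅)] | R=∅]
… configuration repeats with period 3 (steps 3–5 recur indefinitely) …

Answer: DIVERGES (no final state within 15 steps)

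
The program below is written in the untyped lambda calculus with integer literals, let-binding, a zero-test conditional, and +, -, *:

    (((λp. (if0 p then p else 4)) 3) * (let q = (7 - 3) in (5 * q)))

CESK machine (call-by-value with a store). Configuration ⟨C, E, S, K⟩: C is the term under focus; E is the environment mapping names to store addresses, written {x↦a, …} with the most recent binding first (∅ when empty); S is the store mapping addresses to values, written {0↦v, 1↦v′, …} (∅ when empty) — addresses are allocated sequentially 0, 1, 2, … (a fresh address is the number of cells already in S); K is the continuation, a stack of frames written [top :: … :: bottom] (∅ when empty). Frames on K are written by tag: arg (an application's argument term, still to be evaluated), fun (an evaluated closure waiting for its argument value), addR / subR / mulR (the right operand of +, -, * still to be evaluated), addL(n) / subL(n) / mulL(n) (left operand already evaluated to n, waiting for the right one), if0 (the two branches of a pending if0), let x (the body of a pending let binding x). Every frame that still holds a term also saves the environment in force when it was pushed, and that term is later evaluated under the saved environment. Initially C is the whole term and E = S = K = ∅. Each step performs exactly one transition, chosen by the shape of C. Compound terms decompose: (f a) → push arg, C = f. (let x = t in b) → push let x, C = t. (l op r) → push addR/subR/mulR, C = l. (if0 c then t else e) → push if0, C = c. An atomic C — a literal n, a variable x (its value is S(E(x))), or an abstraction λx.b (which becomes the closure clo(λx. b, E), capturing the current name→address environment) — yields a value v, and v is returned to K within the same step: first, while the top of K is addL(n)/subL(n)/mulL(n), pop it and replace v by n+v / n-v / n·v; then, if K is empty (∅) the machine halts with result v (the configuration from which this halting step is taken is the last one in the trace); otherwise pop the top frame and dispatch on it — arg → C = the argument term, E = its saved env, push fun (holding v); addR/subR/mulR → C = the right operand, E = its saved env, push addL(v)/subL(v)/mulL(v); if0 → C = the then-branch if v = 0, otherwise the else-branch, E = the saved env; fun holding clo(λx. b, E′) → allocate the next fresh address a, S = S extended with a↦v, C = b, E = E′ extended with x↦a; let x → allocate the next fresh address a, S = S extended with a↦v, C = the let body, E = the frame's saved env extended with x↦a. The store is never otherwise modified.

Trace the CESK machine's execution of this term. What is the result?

[0] <C=(((λp. (if0 p then p else 4)) 3) * (let q = (7 - 3) in (5 * q))), E=∅, S=∅, K=∅>
[1] <C=((λp. (if0 p then p else 4)) 3), E=∅, S=∅, K=[mulR]>
[2] <C=(λp. (if0 p then p else 4)), E=∅, S=∅, K=[arg :: mulR]>
[3] <C=3, E=∅, S=∅, K=[fun :: mulR]>
[4] <C=(if0 p then p else 4), E={p↦0}, S={0↦3}, K=[mulR]>
[5] <C=p, E={p↦0}, S={0↦3}, K=[if0 :: mulR]>
[6] <C=4, E={p↦0}, S={0↦3}, K=[mulR]>
[7] <C=(let q = (7 - 3) in (5 * q)), E=∅, S={0↦3}, K=[mulL(4)]>
[8] <C=(7 - 3), E=∅, S={0↦3}, K=[let q :: mulL(4)]>
[9] <C=7, E=∅, S={0↦3}, K=[subR :: let q :: mulL(4)]>
[10] <C=3, E=∅, S={0↦3}, K=[subL(7) :: let q :: mulL(4)]>
[11] <C=(5 * q), E={q↦1}, S={0↦3, 1↦4}, K=[mulL(4)]>
[12] <C=5, E={q↦1}, S={0↦3, 1↦4}, K=[mulR :: mulL(4)]>
[13] <C=q, E={q↦1}, S={0↦3, 1↦4}, K=[mulL(5) :: mulL(4)]>
→ final value 80

Answer: 80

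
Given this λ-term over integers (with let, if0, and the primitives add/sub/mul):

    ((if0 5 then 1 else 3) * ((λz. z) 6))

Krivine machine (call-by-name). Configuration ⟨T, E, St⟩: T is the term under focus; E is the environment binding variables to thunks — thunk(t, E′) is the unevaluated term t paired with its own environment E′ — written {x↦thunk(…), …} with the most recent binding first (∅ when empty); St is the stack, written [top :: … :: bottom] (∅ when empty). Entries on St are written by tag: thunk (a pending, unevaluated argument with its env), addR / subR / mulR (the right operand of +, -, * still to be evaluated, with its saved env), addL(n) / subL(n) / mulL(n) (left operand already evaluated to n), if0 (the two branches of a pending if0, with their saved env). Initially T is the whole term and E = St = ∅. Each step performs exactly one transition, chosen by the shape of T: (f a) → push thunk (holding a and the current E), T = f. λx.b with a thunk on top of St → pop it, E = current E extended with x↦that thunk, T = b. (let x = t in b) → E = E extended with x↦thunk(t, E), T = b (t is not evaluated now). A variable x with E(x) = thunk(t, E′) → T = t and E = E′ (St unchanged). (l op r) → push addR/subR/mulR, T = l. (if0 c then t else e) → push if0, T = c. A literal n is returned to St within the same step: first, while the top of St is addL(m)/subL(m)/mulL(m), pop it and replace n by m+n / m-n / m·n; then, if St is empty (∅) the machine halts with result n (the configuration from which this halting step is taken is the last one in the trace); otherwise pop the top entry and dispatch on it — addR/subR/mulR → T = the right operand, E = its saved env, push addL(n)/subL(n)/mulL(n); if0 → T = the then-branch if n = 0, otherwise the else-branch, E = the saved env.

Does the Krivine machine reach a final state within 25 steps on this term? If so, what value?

step 0: <T=((if0 5 then 1 else 3) * ((λz. z) 6)), E=∅, St=∅>
step 1: <T=(if0 5 then 1 else 3), E=∅, St=[mulR]>
step 2: <T=5, E=∅, St=[if0 :: mulR]>
step 3: <T=3, E=∅, St=[mulR]>
step 4: <T=((λz. z) 6), E=∅, St=[mulL(3)]>
step 5: <T=(λz. z), E=∅, St=[thunk :: mulL(3)]>
step 6: <T=z, E={z↦thunk(6, ∅)}, St=[mulL(3)]>
step 7: <T=6, E=∅, St=[mulL(3)]>
→ final value 18

Answer: 18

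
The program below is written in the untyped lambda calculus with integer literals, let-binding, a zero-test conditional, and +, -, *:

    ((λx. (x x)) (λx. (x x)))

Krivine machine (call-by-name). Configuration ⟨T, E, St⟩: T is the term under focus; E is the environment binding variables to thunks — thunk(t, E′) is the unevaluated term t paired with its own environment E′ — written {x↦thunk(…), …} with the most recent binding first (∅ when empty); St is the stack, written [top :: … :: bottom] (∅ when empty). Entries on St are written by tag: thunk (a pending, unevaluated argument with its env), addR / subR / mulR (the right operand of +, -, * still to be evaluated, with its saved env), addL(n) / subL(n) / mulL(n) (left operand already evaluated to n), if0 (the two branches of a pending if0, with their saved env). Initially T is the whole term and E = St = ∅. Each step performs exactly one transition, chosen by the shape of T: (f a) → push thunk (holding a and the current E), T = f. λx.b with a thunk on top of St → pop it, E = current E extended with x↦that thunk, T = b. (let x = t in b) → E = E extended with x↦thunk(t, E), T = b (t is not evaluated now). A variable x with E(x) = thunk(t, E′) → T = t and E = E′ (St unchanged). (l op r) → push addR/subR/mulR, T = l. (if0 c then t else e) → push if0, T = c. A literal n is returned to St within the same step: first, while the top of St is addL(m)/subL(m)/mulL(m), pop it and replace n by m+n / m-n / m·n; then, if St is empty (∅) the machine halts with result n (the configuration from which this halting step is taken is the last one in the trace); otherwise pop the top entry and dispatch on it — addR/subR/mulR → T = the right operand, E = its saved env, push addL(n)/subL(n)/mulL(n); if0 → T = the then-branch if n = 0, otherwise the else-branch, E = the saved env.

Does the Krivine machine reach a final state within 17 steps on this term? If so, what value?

Answer: DIVERGES (no final state within 17 steps)

Execution trace:
0. ⟨T=((λx. (x x)) (λx. (x x))); E=∅; St=∅⟩
1. ⟨T=(λx. (x x)); E=∅; St=[thunk]⟩
2. ⟨T=(x x); E={x↦thunk((λx. (x x)), ∅)}; St=∅⟩
3. ⟨T=x; E={x↦thunk((λx. (x x)), ∅)}; St=[thunk]⟩
4. ⟨T=(λx. (x x)); E=∅; St=[thunk]⟩
5. ⟨T=(x x); E={x↦thunk(x, {x↦thunk((λx. (x x)), ∅)})}; St=∅⟩
6. ⟨T=x; E={x↦thunk(x, {x↦thunk((λx. (x x)), ∅)})}; St=[thunk]⟩
7. ⟨T=x; E={x↦thunk((λx. (x x)), ∅)}; St=[thunk]⟩
8. ⟨T=(λx. (x x)); E=∅; St=[thunk]⟩
9. ⟨T=(x x); E={x↦thunk(x, {x↦thunk(x, {x↦thunk((λx. (x x)), ∅)})})}; St=∅⟩
10. ⟨T=x; E={x↦thunk(x, {x↦thunk(x, {x↦thunk((λx. (x x)), ∅)})})}; St=[thunk]⟩
11. ⟨T=x; E={x↦thunk(x, {x↦thunk((λx. (x x)), ∅)})}; St=[thunk]⟩
12. ⟨T=x; E={x↦thunk((λx. (x x)), ∅)}; St=[thunk]⟩
13. ⟨T=(λx. (x x)); E=∅; St=[thunk]⟩
14. ⟨T=(x x); E={x↦thunk(x, {x↦thunk(x, {x↦thunk(x, {x↦thunk((λx. (x x)), ∅)})})})}; St=∅⟩
15. ⟨T=x; E={x↦thunk(x, {x↦thunk(x, {x↦thunk(x, {x↦thunk((λx. (x x)), ∅)})})})}; St=[thunk]⟩
16. ⟨T=x; E={x↦thunk(x, {x↦thunk(x, {x↦thunk((λx. (x x)), ∅)})})}; St=[thunk]⟩
17. ⟨T=x; E={x↦thunk(x, {x↦thunk((λx. (x x)), ∅)})}; St=[thunk]⟩
→ 17 transitions taken and the configuration is still not final: no result within 17 steps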